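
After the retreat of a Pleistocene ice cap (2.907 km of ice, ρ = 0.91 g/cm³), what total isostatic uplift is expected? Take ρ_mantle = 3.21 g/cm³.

Removing the load lets mantle flow back in; uplift u satisfies ρ_ice t = ρ_m u.
u = t ρ_ice/ρ_m = 2.907 km × 0.91/3.21 = 0.824 km.

0.824 km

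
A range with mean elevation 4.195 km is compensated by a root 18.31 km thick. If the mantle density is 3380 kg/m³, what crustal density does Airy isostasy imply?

ρ_c h = (ρ_m − ρ_c) r → ρ_c (h + r) = ρ_m r → ρ_c = ρ_m r / (h + r).
ρ_c = 3380 × 18.31 km / (4.195 km + 18.31 km) = 2750 kg/m³.

2750 kg/m³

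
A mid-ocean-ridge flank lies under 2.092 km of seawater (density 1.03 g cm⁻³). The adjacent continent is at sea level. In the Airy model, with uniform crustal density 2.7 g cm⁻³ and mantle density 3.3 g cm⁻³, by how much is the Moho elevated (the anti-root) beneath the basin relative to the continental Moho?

5.82 km

Balancing pressure at the compensation depth: replacing crust with seawater at the top is compensated by replacing crust with mantle at the base: d (ρ_c − ρ_w) = a (ρ_m − ρ_c).
a = d (ρ_c − ρ_w)/(ρ_m − ρ_c) = 2.092 km × 1.67/0.6 = 5.82 km.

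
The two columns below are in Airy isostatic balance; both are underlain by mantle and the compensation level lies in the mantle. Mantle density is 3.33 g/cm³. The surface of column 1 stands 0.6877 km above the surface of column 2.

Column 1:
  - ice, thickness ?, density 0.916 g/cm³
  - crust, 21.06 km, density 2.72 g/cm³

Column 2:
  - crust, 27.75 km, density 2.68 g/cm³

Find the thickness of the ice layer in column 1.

Take the compensation level at the base of the deeper column (depth z_c below the surface of column 1) and equate Σ ρ_i t_i down to z_c; mantle fills any gap and the z_c terms cancel.
Column 1: x×0.916 + 21.06×2.72 + (z_c − 21.06 − x)×3.33
Column 2: 0.6877×0 + 27.75×2.68 + (z_c − 0.6877 − 27.75)×3.33
The z_c×3.33 term appears on both sides and cancels. Collect the known terms of each column as K = Σ(ρt)_known − 3.33 × (depth of known layers): K_1 = 57.2832 − 3.33×21.06 = −12.8466; K_2 = 74.37 − 3.33×(0.6877 + 27.75) = −20.327541.
Balance: K_1 − x×(3.33 − 0.916) = K_2, so x = (K_1 − K_2)/(3.33 − 0.916) = 7.48094/2.414 = 3.1 km.

3.1 km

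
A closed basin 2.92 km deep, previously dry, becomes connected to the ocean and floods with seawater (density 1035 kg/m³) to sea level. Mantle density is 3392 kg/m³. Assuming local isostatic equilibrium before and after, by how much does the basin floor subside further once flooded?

1.28 km

After flooding the water column is d + s deep. Its weight must equal the weight of mantle displaced by the extra subsidence s: (d + s) ρ_w = s ρ_m.
s = d ρ_w / (ρ_m − ρ_w) = 2.92 km × 1035/(3392 − 1035) = 1.28 km.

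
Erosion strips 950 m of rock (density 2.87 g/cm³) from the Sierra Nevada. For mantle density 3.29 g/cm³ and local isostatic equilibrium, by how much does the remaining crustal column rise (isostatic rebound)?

Unloading: uplift u = e ρ_c/ρ_m = 950 m × 2.87/3.29 = 829 m.

829 m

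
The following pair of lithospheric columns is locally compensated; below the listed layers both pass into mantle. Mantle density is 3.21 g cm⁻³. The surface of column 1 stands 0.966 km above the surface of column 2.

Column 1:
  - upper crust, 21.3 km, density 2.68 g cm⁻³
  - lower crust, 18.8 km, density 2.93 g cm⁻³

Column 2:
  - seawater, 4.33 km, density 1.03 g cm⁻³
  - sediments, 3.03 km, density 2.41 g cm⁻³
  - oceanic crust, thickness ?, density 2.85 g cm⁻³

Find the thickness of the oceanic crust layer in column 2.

Take the compensation level at the base of the deeper column (depth z_c below the surface of column 1) and equate Σ ρ_i t_i down to z_c; mantle fills any gap and the z_c terms cancel.
Column 1: 21.3×2.68 + 18.8×2.93 + (z_c − 40.1)×3.21
Column 2: 0.966×0 + 4.33×1.03 + 3.03×2.41 + x×2.85 + (z_c − 0.966 − 7.36 − x)×3.21
The z_c×3.21 term appears on both sides and cancels. Collect the known terms of each column as K = Σ(ρt)_known − 3.21 × (depth of known layers): K_1 = 112.168 − 3.21×40.1 = −16.553; K_2 = 11.7622 − 3.21×(0.966 + 7.36) = −14.96426.
Balance: K_1 = K_2 − x×(3.21 − 2.85), so x = (K_2 − K_1)/(3.21 − 2.85) = 1.58874/0.36 = 4.41 km.

4.41 km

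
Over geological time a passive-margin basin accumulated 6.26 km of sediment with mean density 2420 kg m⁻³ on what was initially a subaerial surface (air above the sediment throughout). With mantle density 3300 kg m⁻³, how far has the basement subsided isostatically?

4.59 km

Subaerial load: s = t ρ_sed / ρ_m = 6.26 km × 2420/3300 = 4.59 km.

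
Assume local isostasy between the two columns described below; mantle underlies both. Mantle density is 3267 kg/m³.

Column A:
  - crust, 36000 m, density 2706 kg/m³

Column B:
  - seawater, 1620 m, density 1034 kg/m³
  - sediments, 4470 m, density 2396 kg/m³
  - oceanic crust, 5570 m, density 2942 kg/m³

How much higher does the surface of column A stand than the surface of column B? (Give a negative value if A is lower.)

For any compensation level in the mantle, the mantle terms cancel and isostasy reduces to e = (Σt_A − Σt_B) − (Σ(ρt)_A − Σ(ρt)_B) / ρ_m.
Σt_A = 36000 m; Σt_B = 11660 m; Σ(ρt)_A = 97416000; Σ(ρt)_B = 28772140 (in m·kg/m³).
e = (36000 − 11660) − (97416000 − 28772140) / 3267 = 3330 m.

3330 m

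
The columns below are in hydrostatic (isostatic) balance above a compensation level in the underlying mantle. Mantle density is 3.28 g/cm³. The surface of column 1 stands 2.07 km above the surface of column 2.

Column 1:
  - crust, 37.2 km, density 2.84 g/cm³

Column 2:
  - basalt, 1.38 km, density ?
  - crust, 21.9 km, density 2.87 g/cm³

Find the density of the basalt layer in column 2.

2.85 g/cm³

Take the compensation level at the base of the deeper column (depth z_c below the surface of column 1) and equate Σ ρ_i t_i down to z_c; mantle fills any gap and the z_c terms cancel.
Column 1: 37.2×2.84 + (z_c − 37.2)×3.28
Column 2: 2.07×0 + 1.38×ρ + 21.9×2.87 + (z_c − 2.07 − 23.28)×3.28
The z_c×3.28 term appears on both sides and cancels. Collect the known terms of each column as K = Σ(ρt)_known − 3.28 × (depth of known layers): K_1 = 105.648 − 3.28×37.2 = −16.368; K_2 = 62.853 − 3.28×(2.07 + 23.28) = −20.295.
Balance: K_1 = K_2 + 1.38×ρ, so ρ = (K_1 − K_2)/1.38 = 3.927/1.38 = 2.85 g/cm³.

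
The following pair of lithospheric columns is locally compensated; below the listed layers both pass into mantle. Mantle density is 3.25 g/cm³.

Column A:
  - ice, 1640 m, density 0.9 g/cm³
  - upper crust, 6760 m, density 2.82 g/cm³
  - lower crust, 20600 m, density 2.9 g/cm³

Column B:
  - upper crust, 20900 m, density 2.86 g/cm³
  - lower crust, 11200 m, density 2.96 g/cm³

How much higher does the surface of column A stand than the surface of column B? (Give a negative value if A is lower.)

For any compensation level in the mantle, the mantle terms cancel and isostasy reduces to e = (Σt_A − Σt_B) − (Σ(ρt)_A − Σ(ρt)_B) / ρ_m.
Σt_A = 29000 m; Σt_B = 32100 m; Σ(ρt)_A = 80279.2; Σ(ρt)_B = 92926 (in m·g/cm³).
e = (29000 − 32100) − (80279.2 − 92926) / 3.25 = 791 m.

791 m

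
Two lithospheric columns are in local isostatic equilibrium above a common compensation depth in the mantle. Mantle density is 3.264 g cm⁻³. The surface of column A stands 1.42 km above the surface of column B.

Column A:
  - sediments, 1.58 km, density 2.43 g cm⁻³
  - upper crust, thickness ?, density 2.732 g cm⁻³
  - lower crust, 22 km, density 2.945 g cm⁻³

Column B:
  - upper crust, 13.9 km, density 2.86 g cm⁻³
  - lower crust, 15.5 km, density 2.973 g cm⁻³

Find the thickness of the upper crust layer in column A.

Take the compensation level at the base of the deeper column (depth z_c below the surface of column A) and equate Σ ρ_i t_i down to z_c; mantle fills any gap and the z_c terms cancel.
Column A: 1.58×2.43 + x×2.732 + 22×2.945 + (z_c − 23.58 − x)×3.264
Column B: 1.42×0 + 13.9×2.86 + 15.5×2.973 + (z_c − 1.42 − 29.4)×3.264
The z_c×3.264 term appears on both sides and cancels. Collect the known terms of each column as K = Σ(ρt)_known − 3.264 × (depth of known layers): K_A = 68.6294 − 3.264×23.58 = −8.33572; K_B = 85.8355 − 3.264×(1.42 + 29.4) = −14.76098.
Balance: K_A − x×(3.264 − 2.732) = K_B, so x = (K_A − K_B)/(3.264 − 2.732) = 6.42526/0.532 = 12.1 km.

12.1 km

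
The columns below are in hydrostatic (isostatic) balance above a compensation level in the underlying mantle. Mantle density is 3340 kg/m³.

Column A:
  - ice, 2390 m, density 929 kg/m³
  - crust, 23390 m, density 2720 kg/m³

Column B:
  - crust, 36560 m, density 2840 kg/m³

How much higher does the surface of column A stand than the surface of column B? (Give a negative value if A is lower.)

For any compensation level in the mantle, the mantle terms cancel and isostasy reduces to e = (Σt_A − Σt_B) − (Σ(ρt)_A − Σ(ρt)_B) / ρ_m.
Σt_A = 25780 m; Σt_B = 36560 m; Σ(ρt)_A = 65841110; Σ(ρt)_B = 103830400 (in m·kg/m³).
e = (25780 − 36560) − (65841110 − 103830400) / 3340 = 594 m.

594 m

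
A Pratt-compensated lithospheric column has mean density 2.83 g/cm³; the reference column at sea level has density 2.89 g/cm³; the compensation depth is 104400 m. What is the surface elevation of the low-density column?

ρ_ref D = ρ (D + h) → h = D (ρ_ref − ρ)/ρ.
h = 104400 m × (2.89 − 2.83)/2.83 = 2210 m.

2210 m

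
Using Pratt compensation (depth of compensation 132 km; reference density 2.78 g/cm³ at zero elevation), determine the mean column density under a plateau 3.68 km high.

Pratt balance: ρ_ref D = ρ (D + h).
ρ = ρ_ref D/(D + h) = 2.78 × 132 km/(132 km + 3.68 km) = 2.7 g/cm³.

2.7 g/cm³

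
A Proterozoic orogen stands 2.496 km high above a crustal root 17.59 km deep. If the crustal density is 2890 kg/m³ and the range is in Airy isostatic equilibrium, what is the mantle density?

3300 kg/m³

Airy balance: ρ_c h = (ρ_m − ρ_c) r → ρ_m = ρ_c (1 + h/r).
ρ_m = 2890 × (1 + 2.496 km/17.59 km) = 3300 kg/m³.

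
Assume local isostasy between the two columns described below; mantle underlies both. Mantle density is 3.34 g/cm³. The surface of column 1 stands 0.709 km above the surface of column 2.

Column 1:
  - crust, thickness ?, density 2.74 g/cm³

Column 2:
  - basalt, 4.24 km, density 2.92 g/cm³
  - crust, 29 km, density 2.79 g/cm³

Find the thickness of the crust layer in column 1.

Take the compensation level at the base of the deeper column (depth z_c below the surface of column 1) and equate Σ ρ_i t_i down to z_c; mantle fills any gap and the z_c terms cancel.
Column 1: x×2.74 + (z_c − 0 − x)×3.34
Column 2: 0.709×0 + 4.24×2.92 + 29×2.79 + (z_c − 0.709 − 33.24)×3.34
The z_c×3.34 term appears on both sides and cancels. Collect the known terms of each column as K = Σ(ρt)_known − 3.34 × (depth of known layers): K_1 = 0 − 3.34×0 = 0; K_2 = 93.2908 − 3.34×(0.709 + 33.24) = −20.09886.
Balance: K_1 − x×(3.34 − 2.74) = K_2, so x = (K_1 − K_2)/(3.34 − 2.74) = 20.0989/0.6 = 33.5 km.

33.5 km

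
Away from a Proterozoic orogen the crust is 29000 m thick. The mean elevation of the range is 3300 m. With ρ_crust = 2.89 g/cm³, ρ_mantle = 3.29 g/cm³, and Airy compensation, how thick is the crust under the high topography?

56100 m

Root depth r = h ρ_c / (ρ_m − ρ_c) = 3300 m × 2.89 / 0.4 = 23840 m.
Total thickness = T + h + r = 29000 m + 3300 m + 23840 m = 56100 m.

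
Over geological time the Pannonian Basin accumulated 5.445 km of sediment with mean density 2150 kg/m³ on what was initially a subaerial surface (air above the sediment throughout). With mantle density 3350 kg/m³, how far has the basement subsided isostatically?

Subaerial load: s = t ρ_sed / ρ_m = 5.445 km × 2150/3350 = 3.49 km.

3.49 km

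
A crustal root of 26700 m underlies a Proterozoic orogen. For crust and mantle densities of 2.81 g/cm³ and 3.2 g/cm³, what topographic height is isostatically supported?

3710 m

Balancing pressure at the compensation depth: ρ_c h = (ρ_m − ρ_c) r.
h = r (ρ_m − ρ_c) / ρ_c = 26700 m × (3.2 − 2.81) / 2.81 = 3710 m.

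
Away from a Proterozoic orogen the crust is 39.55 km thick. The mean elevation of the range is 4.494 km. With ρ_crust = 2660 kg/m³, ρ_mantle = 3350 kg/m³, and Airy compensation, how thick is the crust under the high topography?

Root depth r = h ρ_c / (ρ_m − ρ_c) = 4.494 km × 2660 / 690 = 17.32 km.
Total thickness = T + h + r = 39.55 km + 4.494 km + 17.32 km = 61.4 km.

61.4 km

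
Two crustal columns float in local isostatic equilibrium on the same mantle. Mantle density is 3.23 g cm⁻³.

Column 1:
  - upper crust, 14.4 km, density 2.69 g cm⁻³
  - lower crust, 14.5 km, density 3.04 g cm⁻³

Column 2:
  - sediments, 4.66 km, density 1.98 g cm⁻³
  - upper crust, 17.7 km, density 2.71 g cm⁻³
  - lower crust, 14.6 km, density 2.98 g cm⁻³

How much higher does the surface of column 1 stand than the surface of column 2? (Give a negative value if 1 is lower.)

−2.52 km

For any compensation level in the mantle, the mantle terms cancel and isostasy reduces to e = (Σt_1 − Σt_2) − (Σ(ρt)_1 − Σ(ρt)_2) / ρ_m.
Σt_1 = 28.9 km; Σt_2 = 36.96 km; Σ(ρt)_1 = 82.816; Σ(ρt)_2 = 100.7018 (in km·g cm⁻³).
e = (28.9 − 36.96) − (82.816 − 100.7018) / 3.23 = −2.52 km.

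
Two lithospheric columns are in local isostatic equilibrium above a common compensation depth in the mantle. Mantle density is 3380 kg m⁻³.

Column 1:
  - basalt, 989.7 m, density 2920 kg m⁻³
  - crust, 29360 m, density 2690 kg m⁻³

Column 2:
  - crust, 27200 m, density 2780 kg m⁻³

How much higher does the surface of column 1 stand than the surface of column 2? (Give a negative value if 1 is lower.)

For any compensation level in the mantle, the mantle terms cancel and isostasy reduces to e = (Σt_1 − Σt_2) − (Σ(ρt)_1 − Σ(ρt)_2) / ρ_m.
Σt_1 = 30349.7 m; Σt_2 = 27200 m; Σ(ρt)_1 = 81868324; Σ(ρt)_2 = 75616000 (in m·kg m⁻³).
e = (30349.7 − 27200) − (81868324 − 75616000) / 3380 = 1300 m.

1300 m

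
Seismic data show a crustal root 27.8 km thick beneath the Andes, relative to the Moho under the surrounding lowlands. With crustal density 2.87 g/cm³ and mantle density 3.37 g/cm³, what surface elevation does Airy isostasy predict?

Balancing pressure at the compensation depth: ρ_c h = (ρ_m − ρ_c) r.
h = r (ρ_m − ρ_c) / ρ_c = 27.8 km × (3.37 − 2.87) / 2.87 = 4.84 km.

4.84 km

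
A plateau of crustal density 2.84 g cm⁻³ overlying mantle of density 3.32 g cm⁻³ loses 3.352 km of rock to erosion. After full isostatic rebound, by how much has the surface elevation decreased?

Rebound u = e ρ_c/ρ_m = 3.352 km × 2.84/3.32 = 2.867 km.
Net surface drop = e − u = 3.352 km − 2.867 km = e (ρ_m − ρ_c)/ρ_m = 0.485 km.

0.485 km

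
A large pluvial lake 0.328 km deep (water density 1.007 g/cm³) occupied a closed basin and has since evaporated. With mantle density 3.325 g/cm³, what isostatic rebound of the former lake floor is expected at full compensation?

0.0993 km

u = d ρ_w/ρ_m = 0.328 km × 1.007/3.325 = 0.0993 km.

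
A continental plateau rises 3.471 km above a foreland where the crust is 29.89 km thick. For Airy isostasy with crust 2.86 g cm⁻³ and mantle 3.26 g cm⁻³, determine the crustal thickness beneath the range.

Root depth r = h ρ_c / (ρ_m − ρ_c) = 3.471 km × 2.86 / 0.4 = 24.82 km.
Total thickness = T + h + r = 29.89 km + 3.471 km + 24.82 km = 58.2 km.

58.2 km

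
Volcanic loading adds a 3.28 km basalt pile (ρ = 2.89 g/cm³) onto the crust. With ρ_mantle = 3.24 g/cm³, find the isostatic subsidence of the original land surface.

Subaerial loading: s = t ρ_load / ρ_m.
s = 3.28 km × 2.89/3.24 = 2.93 km.

2.93 km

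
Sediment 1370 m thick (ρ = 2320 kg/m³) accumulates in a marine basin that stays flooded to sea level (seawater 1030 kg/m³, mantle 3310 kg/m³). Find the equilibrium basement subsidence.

Submarine loading: the sediment displaces seawater, and the subsidence is in turn flooded, so s (ρ_m − ρ_w) = t (ρ_sed − ρ_w).
s = 1370 m × (2320 − 1030) / (3310 − 1030) = 775 m.

775 m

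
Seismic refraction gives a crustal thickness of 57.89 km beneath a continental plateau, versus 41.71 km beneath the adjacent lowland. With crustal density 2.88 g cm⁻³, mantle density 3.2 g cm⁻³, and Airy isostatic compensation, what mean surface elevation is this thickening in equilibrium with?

Excess crust Δ = 57.89 km − 41.71 km = 16.18 km, split between elevation h and root r with h + r = Δ.
Airy balance ρ_c h = (ρ_m − ρ_c) r gives r = h ρ_c/(ρ_m − ρ_c), so h (1 + ρ_c/(ρ_m − ρ_c)) = Δ, i.e. h = Δ (ρ_m − ρ_c)/ρ_m.
h = 16.18 km × 0.32/3.2 = 1.62 km.

1.62 km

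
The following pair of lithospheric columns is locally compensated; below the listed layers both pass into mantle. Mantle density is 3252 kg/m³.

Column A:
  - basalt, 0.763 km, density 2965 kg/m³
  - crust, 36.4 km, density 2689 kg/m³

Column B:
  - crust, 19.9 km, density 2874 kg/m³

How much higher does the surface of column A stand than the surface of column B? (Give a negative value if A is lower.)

4.06 km

For any compensation level in the mantle, the mantle terms cancel and isostasy reduces to e = (Σt_A − Σt_B) − (Σ(ρt)_A − Σ(ρt)_B) / ρ_m.
Σt_A = 37.163 km; Σt_B = 19.9 km; Σ(ρt)_A = 100141.895; Σ(ρt)_B = 57192.6 (in km·kg/m³).
e = (37.163 − 19.9) − (100141.895 − 57192.6) / 3252 = 4.06 km.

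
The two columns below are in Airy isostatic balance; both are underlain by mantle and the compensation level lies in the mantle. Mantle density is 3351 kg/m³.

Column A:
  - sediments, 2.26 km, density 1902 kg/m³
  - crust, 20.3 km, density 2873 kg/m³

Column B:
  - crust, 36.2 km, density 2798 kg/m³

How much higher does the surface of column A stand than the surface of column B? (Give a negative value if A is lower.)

For any compensation level in the mantle, the mantle terms cancel and isostasy reduces to e = (Σt_A − Σt_B) − (Σ(ρt)_A − Σ(ρt)_B) / ρ_m.
Σt_A = 22.56 km; Σt_B = 36.2 km; Σ(ρt)_A = 62620.42; Σ(ρt)_B = 101287.6 (in km·kg/m³).
e = (22.56 − 36.2) − (62620.42 − 101287.6) / 3351 = −2.1 km.

−2.1 km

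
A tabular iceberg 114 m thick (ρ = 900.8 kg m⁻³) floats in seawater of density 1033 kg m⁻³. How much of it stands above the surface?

Floating equilibrium: submerged depth d = t ρ_obj/ρ_fluid = 114 m × 900.8/1033 = 99.41 m.
Freeboard = t − d = 114 m − 99.41 m = 14.6 m.

14.6 m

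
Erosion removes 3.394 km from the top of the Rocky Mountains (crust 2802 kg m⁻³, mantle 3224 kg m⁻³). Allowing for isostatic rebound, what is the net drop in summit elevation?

0.444 km

Rebound u = e ρ_c/ρ_m = 3.394 km × 2802/3224 = 2.95 km.
Net surface drop = e − u = 3.394 km − 2.95 km = e (ρ_m − ρ_c)/ρ_m = 0.444 km.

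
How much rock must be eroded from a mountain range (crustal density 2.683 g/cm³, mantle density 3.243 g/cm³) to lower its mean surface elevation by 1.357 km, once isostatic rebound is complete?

7.86 km

Net drop Δ = e − u = e − e ρ_c/ρ_m = e (ρ_m − ρ_c)/ρ_m.
e = Δ ρ_m/(ρ_m − ρ_c) = 1.357 km × 3.243/0.56 = 7.86 km.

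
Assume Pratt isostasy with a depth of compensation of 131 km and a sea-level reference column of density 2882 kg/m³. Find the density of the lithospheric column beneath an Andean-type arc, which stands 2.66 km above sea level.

Pratt balance: ρ_ref D = ρ (D + h).
ρ = ρ_ref D/(D + h) = 2882 × 131 km/(131 km + 2.66 km) = 2820 kg/m³.

2820 kg/m³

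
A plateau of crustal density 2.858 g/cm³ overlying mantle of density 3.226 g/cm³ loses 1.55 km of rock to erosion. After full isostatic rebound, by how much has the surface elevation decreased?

Rebound u = e ρ_c/ρ_m = 1.55 km × 2.858/3.226 = 1.373 km.
Net surface drop = e − u = 1.55 km − 1.373 km = e (ρ_m − ρ_c)/ρ_m = 0.177 km.

0.177 km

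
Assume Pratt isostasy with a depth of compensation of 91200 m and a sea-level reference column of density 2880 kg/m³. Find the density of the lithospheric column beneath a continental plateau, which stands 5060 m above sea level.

Pratt balance: ρ_ref D = ρ (D + h).
ρ = ρ_ref D/(D + h) = 2880 × 91200 m/(91200 m + 5060 m) = 2730 kg/m³.

2730 kg/m³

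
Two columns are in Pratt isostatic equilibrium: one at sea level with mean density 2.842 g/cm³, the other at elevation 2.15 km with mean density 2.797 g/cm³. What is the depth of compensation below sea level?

ρ_ref D = ρ (D + h) → D (ρ_ref − ρ) = ρ h.
D = ρ h/(ρ_ref − ρ) = 2.797 × 2.15 km/(2.842 − 2.797) = 134 km.

134 km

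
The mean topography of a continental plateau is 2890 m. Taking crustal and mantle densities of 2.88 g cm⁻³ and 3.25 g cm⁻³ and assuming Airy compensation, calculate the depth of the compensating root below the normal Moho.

22500 m

For local isostatic compensation: the weight of the topography is balanced by the buoyancy of the root, ρ_c h = (ρ_m − ρ_c) r.
r = h · ρ_c / (ρ_m − ρ_c) = 2890 m × 2.88 / (3.25 − 2.88) = 22500 m.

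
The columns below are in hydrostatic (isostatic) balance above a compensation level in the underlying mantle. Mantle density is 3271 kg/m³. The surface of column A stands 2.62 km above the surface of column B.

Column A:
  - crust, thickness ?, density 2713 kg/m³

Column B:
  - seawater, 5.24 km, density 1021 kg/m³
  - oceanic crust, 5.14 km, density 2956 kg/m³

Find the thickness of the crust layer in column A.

39.4 km

Take the compensation level at the base of the deeper column (depth z_c below the surface of column A) and equate Σ ρ_i t_i down to z_c; mantle fills any gap and the z_c terms cancel.
Column A: x×2713 + (z_c − 0 − x)×3271
Column B: 2.62×0 + 5.24×1021 + 5.14×2956 + (z_c − 2.62 − 10.38)×3271
The z_c×3271 term appears on both sides and cancels. Collect the known terms of each column as K = Σ(ρt)_known − 3271 × (depth of known layers): K_A = 0 − 3271×0 = 0; K_B = 20543.88 − 3271×(2.62 + 10.38) = −21979.12.
Balance: K_A − x×(3271 − 2713) = K_B, so x = (K_A − K_B)/(3271 − 2713) = 21979.1/558 = 39.4 km.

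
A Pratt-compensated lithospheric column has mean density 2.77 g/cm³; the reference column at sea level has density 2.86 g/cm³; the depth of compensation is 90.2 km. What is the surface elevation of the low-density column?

ρ_ref D = ρ (D + h) → h = D (ρ_ref − ρ)/ρ.
h = 90.2 km × (2.86 − 2.77)/2.77 = 2.93 km.

2.93 km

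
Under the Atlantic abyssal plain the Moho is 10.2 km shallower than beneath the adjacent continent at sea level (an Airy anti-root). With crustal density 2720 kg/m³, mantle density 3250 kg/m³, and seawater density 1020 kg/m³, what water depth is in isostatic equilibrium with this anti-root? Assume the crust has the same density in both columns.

Replacing a thickness d of crust by seawater at the top must be balanced by replacing crust with mantle at the base: d (ρ_c − ρ_w) = a (ρ_m − ρ_c).
d = a (ρ_m − ρ_c)/(ρ_c − ρ_w) = 10.2 km × 530/1700 = 3.18 km.

3.18 km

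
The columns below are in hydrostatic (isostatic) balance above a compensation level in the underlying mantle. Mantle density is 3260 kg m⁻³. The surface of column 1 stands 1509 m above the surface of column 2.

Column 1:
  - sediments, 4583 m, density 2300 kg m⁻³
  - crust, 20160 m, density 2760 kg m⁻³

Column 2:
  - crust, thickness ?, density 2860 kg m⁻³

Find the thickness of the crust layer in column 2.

Take the compensation level at the base of the deeper column (depth z_c below the surface of column 1) and equate Σ ρ_i t_i down to z_c; mantle fills any gap and the z_c terms cancel.
Column 1: 4583×2300 + 20160×2760 + (z_c − 24743)×3260
Column 2: 1509×0 + x×2860 + (z_c − 1509 − 0 − x)×3260
The z_c×3260 term appears on both sides and cancels. Collect the known terms of each column as K = Σ(ρt)_known − 3260 × (depth of known layers): K_1 = 66182500 − 3260×24743 = −14479680; K_2 = 0 − 3260×(1509 + 0) = −4919340.
Balance: K_1 = K_2 − x×(3260 − 2860), so x = (K_2 − K_1)/(3260 − 2860) = 9560340/400 = 23900 m.

23900 m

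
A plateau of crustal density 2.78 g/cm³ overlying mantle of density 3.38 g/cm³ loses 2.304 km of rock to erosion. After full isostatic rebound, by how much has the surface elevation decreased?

0.409 km

Rebound u = e ρ_c/ρ_m = 2.304 km × 2.78/3.38 = 1.895 km.
Net surface drop = e − u = 2.304 km − 1.895 km = e (ρ_m − ρ_c)/ρ_m = 0.409 km.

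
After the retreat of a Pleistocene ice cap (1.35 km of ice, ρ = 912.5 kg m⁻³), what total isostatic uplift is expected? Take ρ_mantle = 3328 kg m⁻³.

0.37 km

Removing the load lets mantle flow back in; uplift u satisfies ρ_ice t = ρ_m u.
u = t ρ_ice/ρ_m = 1.35 km × 912.5/3328 = 0.37 km.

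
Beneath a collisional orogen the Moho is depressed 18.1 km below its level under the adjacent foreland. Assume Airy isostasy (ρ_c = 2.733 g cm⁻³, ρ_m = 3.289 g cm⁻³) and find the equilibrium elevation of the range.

3.68 km

Balancing pressure at the compensation depth: ρ_c h = (ρ_m − ρ_c) r.
h = r (ρ_m − ρ_c) / ρ_c = 18.1 km × (3.289 − 2.733) / 2.733 = 3.68 km.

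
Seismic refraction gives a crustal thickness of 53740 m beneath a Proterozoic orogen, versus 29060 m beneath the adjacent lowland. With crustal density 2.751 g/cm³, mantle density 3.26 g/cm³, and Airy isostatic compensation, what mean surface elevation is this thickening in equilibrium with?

3850 m

Excess crust Δ = 53740 m − 29060 m = 24680 m, split between elevation h and root r with h + r = Δ.
Airy balance ρ_c h = (ρ_m − ρ_c) r gives r = h ρ_c/(ρ_m − ρ_c), so h (1 + ρ_c/(ρ_m − ρ_c)) = Δ, i.e. h = Δ (ρ_m − ρ_c)/ρ_m.
h = 24680 m × 0.509/3.26 = 3850 m.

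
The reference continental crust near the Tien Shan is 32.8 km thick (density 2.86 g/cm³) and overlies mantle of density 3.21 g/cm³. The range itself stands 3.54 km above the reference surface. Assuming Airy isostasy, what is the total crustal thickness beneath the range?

65.3 km

Root depth r = h ρ_c / (ρ_m − ρ_c) = 3.54 km × 2.86 / 0.35 = 28.93 km.
Total thickness = T + h + r = 32.8 km + 3.54 km + 28.93 km = 65.3 km.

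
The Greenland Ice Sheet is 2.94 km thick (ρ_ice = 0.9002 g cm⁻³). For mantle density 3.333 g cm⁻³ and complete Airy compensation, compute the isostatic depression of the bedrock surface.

Balancing pressure at the compensation depth: the ice load ρ_ice t is balanced by mantle displaced below, ρ_m s.
s = t ρ_ice / ρ_m = 2.94 km × 0.9002/3.333 = 0.794 km.

0.794 km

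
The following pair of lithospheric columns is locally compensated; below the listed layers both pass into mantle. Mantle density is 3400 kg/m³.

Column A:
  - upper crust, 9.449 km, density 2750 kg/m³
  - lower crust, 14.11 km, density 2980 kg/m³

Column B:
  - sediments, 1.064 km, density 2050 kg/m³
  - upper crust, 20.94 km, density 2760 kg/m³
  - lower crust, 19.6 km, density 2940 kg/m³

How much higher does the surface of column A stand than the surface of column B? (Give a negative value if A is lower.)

−3.47 km

For any compensation level in the mantle, the mantle terms cancel and isostasy reduces to e = (Σt_A − Σt_B) − (Σ(ρt)_A − Σ(ρt)_B) / ρ_m.
Σt_A = 23.559 km; Σt_B = 41.604 km; Σ(ρt)_A = 68032.55; Σ(ρt)_B = 117599.6 (in km·kg/m³).
e = (23.559 − 41.604) − (68032.55 − 117599.6) / 3400 = −3.47 km.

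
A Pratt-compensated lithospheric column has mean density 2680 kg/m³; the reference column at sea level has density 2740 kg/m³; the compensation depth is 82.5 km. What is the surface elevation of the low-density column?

ρ_ref D = ρ (D + h) → h = D (ρ_ref − ρ)/ρ.
h = 82.5 km × (2740 − 2680)/2680 = 1.85 km.

1.85 km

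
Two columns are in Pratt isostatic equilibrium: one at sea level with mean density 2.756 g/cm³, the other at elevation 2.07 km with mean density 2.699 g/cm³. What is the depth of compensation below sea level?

ρ_ref D = ρ (D + h) → D (ρ_ref − ρ) = ρ h.
D = ρ h/(ρ_ref − ρ) = 2.699 × 2.07 km/(2.756 − 2.699) = 98 km.

98 km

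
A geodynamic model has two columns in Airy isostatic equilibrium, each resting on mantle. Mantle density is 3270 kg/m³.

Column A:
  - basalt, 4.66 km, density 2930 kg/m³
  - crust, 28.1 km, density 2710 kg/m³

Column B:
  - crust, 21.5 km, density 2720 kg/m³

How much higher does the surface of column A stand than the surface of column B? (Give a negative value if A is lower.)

For any compensation level in the mantle, the mantle terms cancel and isostasy reduces to e = (Σt_A − Σt_B) − (Σ(ρt)_A − Σ(ρt)_B) / ρ_m.
Σt_A = 32.76 km; Σt_B = 21.5 km; Σ(ρt)_A = 89804.8; Σ(ρt)_B = 58480 (in km·kg/m³).
e = (32.76 − 21.5) − (89804.8 − 58480) / 3270 = 1.68 km.

1.68 km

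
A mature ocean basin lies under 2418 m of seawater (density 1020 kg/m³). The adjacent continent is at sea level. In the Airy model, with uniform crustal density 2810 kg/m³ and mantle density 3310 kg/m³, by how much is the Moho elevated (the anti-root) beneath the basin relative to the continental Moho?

8660 m

Isostatic balance requires: replacing crust with seawater at the top is compensated by replacing crust with mantle at the base: d (ρ_c − ρ_w) = a (ρ_m − ρ_c).
a = d (ρ_c − ρ_w)/(ρ_m − ρ_c) = 2418 m × 1790/500 = 8660 m.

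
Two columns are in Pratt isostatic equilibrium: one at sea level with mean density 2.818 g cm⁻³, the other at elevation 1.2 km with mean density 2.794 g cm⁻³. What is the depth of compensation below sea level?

ρ_ref D = ρ (D + h) → D (ρ_ref − ρ) = ρ h.
D = ρ h/(ρ_ref − ρ) = 2.794 × 1.2 km/(2.818 − 2.794) = 140 km.

140 km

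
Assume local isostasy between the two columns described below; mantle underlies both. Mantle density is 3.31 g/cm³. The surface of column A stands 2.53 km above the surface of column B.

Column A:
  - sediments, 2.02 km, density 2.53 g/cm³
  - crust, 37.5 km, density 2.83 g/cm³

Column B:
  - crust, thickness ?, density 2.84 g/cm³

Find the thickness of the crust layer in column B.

Take the compensation level at the base of the deeper column (depth z_c below the surface of column A) and equate Σ ρ_i t_i down to z_c; mantle fills any gap and the z_c terms cancel.
Column A: 2.02×2.53 + 37.5×2.83 + (z_c − 39.52)×3.31
Column B: 2.53×0 + x×2.84 + (z_c − 2.53 − 0 − x)×3.31
The z_c×3.31 term appears on both sides and cancels. Collect the known terms of each column as K = Σ(ρt)_known − 3.31 × (depth of known layers): K_A = 111.2356 − 3.31×39.52 = −19.5756; K_B = 0 − 3.31×(2.53 + 0) = −8.3743.
Balance: K_A = K_B − x×(3.31 − 2.84), so x = (K_B − K_A)/(3.31 − 2.84) = 11.2013/0.47 = 23.8 km.

23.8 km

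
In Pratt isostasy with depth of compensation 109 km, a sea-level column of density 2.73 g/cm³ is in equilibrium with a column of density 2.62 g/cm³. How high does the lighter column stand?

4.58 km

ρ_ref D = ρ (D + h) → h = D (ρ_ref − ρ)/ρ.
h = 109 km × (2.73 − 2.62)/2.62 = 4.58 km.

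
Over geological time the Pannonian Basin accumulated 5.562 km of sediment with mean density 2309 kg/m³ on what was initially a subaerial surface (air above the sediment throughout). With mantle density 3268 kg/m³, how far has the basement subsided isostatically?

Subaerial load: s = t ρ_sed / ρ_m = 5.562 km × 2309/3268 = 3.93 km.

3.93 km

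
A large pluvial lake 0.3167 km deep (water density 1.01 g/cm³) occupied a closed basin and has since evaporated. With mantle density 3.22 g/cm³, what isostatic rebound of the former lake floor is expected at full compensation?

0.0993 km

u = d ρ_w/ρ_m = 0.3167 km × 1.01/3.22 = 0.0993 km.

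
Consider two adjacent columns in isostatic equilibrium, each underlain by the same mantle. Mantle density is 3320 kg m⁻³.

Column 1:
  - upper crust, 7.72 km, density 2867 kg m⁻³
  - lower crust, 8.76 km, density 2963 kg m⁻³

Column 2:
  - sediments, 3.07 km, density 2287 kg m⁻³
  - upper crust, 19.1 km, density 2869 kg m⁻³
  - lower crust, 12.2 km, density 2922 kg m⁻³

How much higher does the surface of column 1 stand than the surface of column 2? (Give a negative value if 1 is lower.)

−3.02 km

For any compensation level in the mantle, the mantle terms cancel and isostasy reduces to e = (Σt_1 − Σt_2) − (Σ(ρt)_1 − Σ(ρt)_2) / ρ_m.
Σt_1 = 16.48 km; Σt_2 = 34.37 km; Σ(ρt)_1 = 48089.12; Σ(ρt)_2 = 97467.39 (in km·kg m⁻³).
e = (16.48 − 34.37) − (48089.12 − 97467.39) / 3320 = −3.02 km.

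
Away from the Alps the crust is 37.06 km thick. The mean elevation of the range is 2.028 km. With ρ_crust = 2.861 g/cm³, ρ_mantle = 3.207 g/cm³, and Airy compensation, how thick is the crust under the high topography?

Root depth r = h ρ_c / (ρ_m − ρ_c) = 2.028 km × 2.861 / 0.346 = 16.77 km.
Total thickness = T + h + r = 37.06 km + 2.028 km + 16.77 km = 55.9 km.

55.9 km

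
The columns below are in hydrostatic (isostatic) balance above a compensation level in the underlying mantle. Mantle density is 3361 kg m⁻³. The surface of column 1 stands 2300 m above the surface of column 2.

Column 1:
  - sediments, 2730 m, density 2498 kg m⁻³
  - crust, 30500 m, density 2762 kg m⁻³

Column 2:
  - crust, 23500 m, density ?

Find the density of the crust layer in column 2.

Take the compensation level at the base of the deeper column (depth z_c below the surface of column 1) and equate Σ ρ_i t_i down to z_c; mantle fills any gap and the z_c terms cancel.
Column 1: 2730×2498 + 30500×2762 + (z_c − 33230)×3361
Column 2: 2300×0 + 23500×ρ + (z_c − 2300 − 23500)×3361
The z_c×3361 term appears on both sides and cancels. Collect the known terms of each column as K = Σ(ρt)_known − 3361 × (depth of known layers): K_1 = 91060540 − 3361×33230 = −20625490; K_2 = 0 − 3361×(2300 + 23500) = −86713800.
Balance: K_1 = K_2 + 23500×ρ, so ρ = (K_1 − K_2)/23500 = 66088300/23500 = 2810 kg m⁻³.

2810 kg m⁻³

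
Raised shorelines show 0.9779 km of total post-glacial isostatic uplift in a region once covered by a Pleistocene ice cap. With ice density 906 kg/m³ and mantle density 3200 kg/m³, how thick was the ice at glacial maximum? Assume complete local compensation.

u = t ρ_ice/ρ_m → t = u ρ_m/ρ_ice = 0.9779 km × 3200/906 = 3.45 km.

3.45 km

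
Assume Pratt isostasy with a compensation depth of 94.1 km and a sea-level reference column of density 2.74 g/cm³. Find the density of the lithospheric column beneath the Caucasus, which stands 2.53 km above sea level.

2.67 g/cm³

Pratt balance: ρ_ref D = ρ (D + h).
ρ = ρ_ref D/(D + h) = 2.74 × 94.1 km/(94.1 km + 2.53 km) = 2.67 g/cm³.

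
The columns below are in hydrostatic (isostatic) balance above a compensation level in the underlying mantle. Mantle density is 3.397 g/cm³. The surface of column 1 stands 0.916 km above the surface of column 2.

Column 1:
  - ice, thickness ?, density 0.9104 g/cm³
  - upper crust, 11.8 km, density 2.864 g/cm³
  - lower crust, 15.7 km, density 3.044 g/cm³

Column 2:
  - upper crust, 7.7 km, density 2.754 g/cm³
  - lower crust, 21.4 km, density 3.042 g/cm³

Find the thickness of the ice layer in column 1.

Take the compensation level at the base of the deeper column (depth z_c below the surface of column 1) and equate Σ ρ_i t_i down to z_c; mantle fills any gap and the z_c terms cancel.
Column 1: x×0.9104 + 11.8×2.864 + 15.7×3.044 + (z_c − 27.5 − x)×3.397
Column 2: 0.916×0 + 7.7×2.754 + 21.4×3.042 + (z_c − 0.916 − 29.1)×3.397
The z_c×3.397 term appears on both sides and cancels. Collect the known terms of each column as K = Σ(ρt)_known − 3.397 × (depth of known layers): K_1 = 81.586 − 3.397×27.5 = −11.8315; K_2 = 86.3046 − 3.397×(0.916 + 29.1) = −15.659752.
Balance: K_1 − x×(3.397 − 0.9104) = K_2, so x = (K_1 − K_2)/(3.397 − 0.9104) = 3.82825/2.4866 = 1.54 km.

1.54 km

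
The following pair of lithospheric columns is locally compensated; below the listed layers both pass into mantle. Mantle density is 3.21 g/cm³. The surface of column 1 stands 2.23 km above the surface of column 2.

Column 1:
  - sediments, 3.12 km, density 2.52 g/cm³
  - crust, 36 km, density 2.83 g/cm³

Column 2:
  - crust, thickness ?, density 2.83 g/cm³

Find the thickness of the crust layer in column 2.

Take the compensation level at the base of the deeper column (depth z_c below the surface of column 1) and equate Σ ρ_i t_i down to z_c; mantle fills any gap and the z_c terms cancel.
Column 1: 3.12×2.52 + 36×2.83 + (z_c − 39.12)×3.21
Column 2: 2.23×0 + x×2.83 + (z_c − 2.23 − 0 − x)×3.21
The z_c×3.21 term appears on both sides and cancels. Collect the known terms of each column as K = Σ(ρt)_known − 3.21 × (depth of known layers): K_1 = 109.7424 − 3.21×39.12 = −15.8328; K_2 = 0 − 3.21×(2.23 + 0) = −7.1583.
Balance: K_1 = K_2 − x×(3.21 − 2.83), so x = (K_2 − K_1)/(3.21 − 2.83) = 8.6745/0.38 = 22.8 km.

22.8 km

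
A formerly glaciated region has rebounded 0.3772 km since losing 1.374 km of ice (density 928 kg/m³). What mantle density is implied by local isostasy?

3380 kg/m³

ρ_m = ρ_ice t / u = 928 × 1.374 km/0.3772 km = 3380 kg/m³.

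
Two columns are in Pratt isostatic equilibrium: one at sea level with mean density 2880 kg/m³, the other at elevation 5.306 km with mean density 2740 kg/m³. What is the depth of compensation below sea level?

104 km

ρ_ref D = ρ (D + h) → D (ρ_ref − ρ) = ρ h.
D = ρ h/(ρ_ref − ρ) = 2740 × 5.306 km/(2880 − 2740) = 104 km.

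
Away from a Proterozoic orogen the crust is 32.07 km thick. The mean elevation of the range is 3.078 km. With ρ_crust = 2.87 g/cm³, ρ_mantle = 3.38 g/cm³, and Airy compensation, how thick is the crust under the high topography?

Root depth r = h ρ_c / (ρ_m − ρ_c) = 3.078 km × 2.87 / 0.51 = 17.32 km.
Total thickness = T + h + r = 32.07 km + 3.078 km + 17.32 km = 52.5 km.

52.5 km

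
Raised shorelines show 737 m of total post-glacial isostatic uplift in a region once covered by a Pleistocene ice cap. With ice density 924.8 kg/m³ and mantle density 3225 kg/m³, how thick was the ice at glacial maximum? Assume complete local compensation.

u = t ρ_ice/ρ_m → t = u ρ_m/ρ_ice = 737 m × 3225/924.8 = 2570 m.

2570 m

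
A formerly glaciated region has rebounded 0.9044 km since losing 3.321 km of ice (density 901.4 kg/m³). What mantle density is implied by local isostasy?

ρ_m = ρ_ice t / u = 901.4 × 3.321 km/0.9044 km = 3310 kg/m³.

3310 kg/m³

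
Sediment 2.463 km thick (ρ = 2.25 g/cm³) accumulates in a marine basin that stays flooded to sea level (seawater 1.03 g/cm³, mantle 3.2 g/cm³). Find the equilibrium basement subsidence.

1.38 km

Submarine loading: the sediment displaces seawater, and the subsidence is in turn flooded, so s (ρ_m − ρ_w) = t (ρ_sed − ρ_w).
s = 2.463 km × (2.25 − 1.03) / (3.2 − 1.03) = 1.38 km.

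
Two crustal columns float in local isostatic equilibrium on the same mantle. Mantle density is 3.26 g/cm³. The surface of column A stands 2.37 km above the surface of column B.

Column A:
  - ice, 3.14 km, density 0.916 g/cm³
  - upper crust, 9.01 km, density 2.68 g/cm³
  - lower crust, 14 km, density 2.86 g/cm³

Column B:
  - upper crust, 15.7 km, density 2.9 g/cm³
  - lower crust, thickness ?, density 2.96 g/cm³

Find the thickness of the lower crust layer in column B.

Take the compensation level at the base of the deeper column (depth z_c below the surface of column A) and equate Σ ρ_i t_i down to z_c; mantle fills any gap and the z_c terms cancel.
Column A: 3.14×0.916 + 9.01×2.68 + 14×2.86 + (z_c − 26.15)×3.26
Column B: 2.37×0 + 15.7×2.9 + x×2.96 + (z_c − 2.37 − 15.7 − x)×3.26
The z_c×3.26 term appears on both sides and cancels. Collect the known terms of each column as K = Σ(ρt)_known − 3.26 × (depth of known layers): K_A = 67.06304 − 3.26×26.15 = −18.18596; K_B = 45.53 − 3.26×(2.37 + 15.7) = −13.3782.
Balance: K_A = K_B − x×(3.26 − 2.96), so x = (K_B − K_A)/(3.26 − 2.96) = 4.80776/0.3 = 16 km.

16 km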